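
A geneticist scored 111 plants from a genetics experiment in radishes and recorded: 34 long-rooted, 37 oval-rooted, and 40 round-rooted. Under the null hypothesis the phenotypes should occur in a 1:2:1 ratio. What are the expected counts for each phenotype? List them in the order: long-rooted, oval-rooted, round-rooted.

Expected counts for N = 111 under a 1:2:1 ratio (total parts = 4):
  long-rooted: 111 × 1/4 = 27.75
  oval-rooted: 111 × 2/4 = 55.5
  round-rooted: 111 × 1/4 = 27.75

27.75, 55.5, 27.75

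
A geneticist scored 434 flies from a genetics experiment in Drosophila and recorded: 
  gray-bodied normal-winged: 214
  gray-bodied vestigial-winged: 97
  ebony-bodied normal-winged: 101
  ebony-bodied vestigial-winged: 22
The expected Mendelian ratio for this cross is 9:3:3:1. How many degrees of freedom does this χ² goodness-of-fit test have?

A goodness-of-fit test with 4 phenotype classes has df = 4 − 1 = 3.

3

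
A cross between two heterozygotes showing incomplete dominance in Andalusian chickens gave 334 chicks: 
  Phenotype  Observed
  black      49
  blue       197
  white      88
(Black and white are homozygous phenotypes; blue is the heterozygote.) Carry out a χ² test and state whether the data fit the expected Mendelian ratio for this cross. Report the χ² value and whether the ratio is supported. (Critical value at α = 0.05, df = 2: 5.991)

With incomplete dominance, a heterozygote × heterozygote cross gives a 1:2:1 phenotypic ratio.
Expected counts for N = 334 under a 1:2:1 ratio (total parts = 4):
  black: 334 × 1/4 = 83.5
  blue: 334 × 2/4 = 167
  white: 334 × 1/4 = 83.5
χ² = Σ (O − E)² / E
  black: (49 − 83.5)² / 83.5 = 14.2545
  blue: (197 − 167)² / 167 = 5.3892
  white: (88 − 83.5)² / 83.5 = 0.2425
χ² = 14.2545 + 5.3892 + 0.2425 = 19.8862 ≈ 19.886
Degrees of freedom = 3 − 1 = 2; critical value at α = 0.05 is 5.991.
Since 19.886 > 5.991, we reject the null hypothesis — the data do not fit the 1:2:1 ratio.

19.886; not consistent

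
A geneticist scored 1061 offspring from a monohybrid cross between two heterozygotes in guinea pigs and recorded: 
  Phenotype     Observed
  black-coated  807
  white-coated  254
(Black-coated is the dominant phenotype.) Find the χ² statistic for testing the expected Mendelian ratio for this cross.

0.636

For a monohybrid cross between heterozygotes with complete dominance, the expected phenotypic ratio is 3:1.
Total ratio parts = 4. Expected numbers out of 1061:
  black-coated: 1061 × 3/4 = 795.75
  white-coated: 1061 × 1/4 = 265.25
χ² = Σ (O − E)² / E
  black-coated: (807 − 795.75)² / 795.75 = 0.1590
  white-coated: (254 − 265.25)² / 265.25 = 0.4771
χ² = 0.1590 + 0.4771 = 0.6361 ≈ 0.636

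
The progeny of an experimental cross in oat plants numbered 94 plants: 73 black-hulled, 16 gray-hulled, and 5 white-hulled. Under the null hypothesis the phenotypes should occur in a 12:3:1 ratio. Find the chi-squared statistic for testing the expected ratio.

0.369

Under the 12:3:1 hypothesis (Σ ratio = 16, N = 94):
  black-hulled: 94 × 12/16 = 70.5
  gray-hulled: 94 × 3/16 = 17.625
  white-hulled: 94 × 1/16 = 5.875
χ² = Σ (O − E)² / E
  black-hulled: (73 − 70.5)² / 70.5 = 0.0887
  gray-hulled: (16 − 17.625)² / 17.625 = 0.1498
  white-hulled: (5 − 5.875)² / 5.875 = 0.1303
χ² = 0.0887 + 0.1498 + 0.1303 = 0.3688 ≈ 0.369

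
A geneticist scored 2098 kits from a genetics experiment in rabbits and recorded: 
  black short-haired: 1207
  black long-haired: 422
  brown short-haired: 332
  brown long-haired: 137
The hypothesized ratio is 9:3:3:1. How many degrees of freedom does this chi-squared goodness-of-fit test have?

A goodness-of-fit test with 4 phenotype classes has df = 4 − 1 = 3.

3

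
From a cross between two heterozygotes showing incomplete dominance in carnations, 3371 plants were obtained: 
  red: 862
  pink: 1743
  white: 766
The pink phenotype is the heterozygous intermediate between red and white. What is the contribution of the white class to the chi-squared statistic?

With incomplete dominance, a heterozygote × heterozygote cross gives a 1:2:1 phenotypic ratio.
The 1:2:1 ratio has 4 parts, so with N = 3371 the expected counts are:
  red: 3371 × 1/4 = 842.75
  pink: 3371 × 2/4 = 1685.5
  white: 3371 × 1/4 = 842.75
Contribution of white: (766 − 842.75)² / 842.75 = 6.9897

6.990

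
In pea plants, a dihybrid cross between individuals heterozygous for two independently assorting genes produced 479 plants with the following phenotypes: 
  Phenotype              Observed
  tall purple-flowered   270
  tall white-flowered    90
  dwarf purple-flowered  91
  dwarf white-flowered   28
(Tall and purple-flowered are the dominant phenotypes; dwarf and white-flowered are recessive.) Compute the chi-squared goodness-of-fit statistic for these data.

0.143

A dihybrid F₂ with independent assortment and complete dominance at both loci gives a 9:3:3:1 phenotypic ratio.
The 9:3:3:1 ratio has 16 parts, so with N = 479 the expected counts are:
  tall purple-flowered: 479 × 9/16 = 269.4375
  tall white-flowered: 479 × 3/16 = 89.8125
  dwarf purple-flowered: 479 × 3/16 = 89.8125
  dwarf white-flowered: 479 × 1/16 = 29.9375
χ² = Σ (O − E)² / E
  tall purple-flowered: (270 − 269.4375)² / 269.4375 = 0.0012
  tall white-flowered: (90 − 89.8125)² / 89.8125 = 0.0004
  dwarf purple-flowered: (91 − 89.8125)² / 89.8125 = 0.0157
  dwarf white-flowered: (28 − 29.9375)² / 29.9375 = 0.1254
χ² = 0.0012 + 0.0004 + 0.0157 + 0.1254 = 0.1427 ≈ 0.143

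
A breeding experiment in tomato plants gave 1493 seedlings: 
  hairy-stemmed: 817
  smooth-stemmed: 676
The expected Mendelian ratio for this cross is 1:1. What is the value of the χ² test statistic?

13.316

Total ratio parts = 2. Expected numbers out of 1493:
  hairy-stemmed: 1493 × 1/2 = 746.5
  smooth-stemmed: 1493 × 1/2 = 746.5
χ² = Σ (O − E)² / E
  hairy-stemmed: (817 − 746.5)² / 746.5 = 6.6581
  smooth-stemmed: (676 − 746.5)² / 746.5 = 6.6581
χ² = 6.6581 + 6.6581 = 13.3162 ≈ 13.316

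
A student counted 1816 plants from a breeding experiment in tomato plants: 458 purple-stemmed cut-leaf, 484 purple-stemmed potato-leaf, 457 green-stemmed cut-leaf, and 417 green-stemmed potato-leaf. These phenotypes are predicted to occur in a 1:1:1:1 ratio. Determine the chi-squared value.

Under the 1:1:1:1 hypothesis (Σ ratio = 4, N = 1816):
  purple-stemmed cut-leaf: 1816 × 1/4 = 454
  purple-stemmed potato-leaf: 1816 × 1/4 = 454
  green-stemmed cut-leaf: 1816 × 1/4 = 454
  green-stemmed potato-leaf: 1816 × 1/4 = 454
χ² = Σ (O − E)² / E
  purple-stemmed cut-leaf: (458 − 454)² / 454 = 0.0352
  purple-stemmed potato-leaf: (484 − 454)² / 454 = 1.9824
  green-stemmed cut-leaf: (457 − 454)² / 454 = 0.0198
  green-stemmed potato-leaf: (417 − 454)² / 454 = 3.0154
χ² = 0.0352 + 1.9824 + 0.0198 + 3.0154 = 5.0528 ≈ 5.053

5.053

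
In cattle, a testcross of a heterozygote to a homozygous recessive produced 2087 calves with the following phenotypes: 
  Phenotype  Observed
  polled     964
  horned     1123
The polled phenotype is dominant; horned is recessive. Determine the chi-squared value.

A testcross of a heterozygote (Aa × aa) gives a 1:1 phenotypic ratio.
Expected counts for N = 2087 under a 1:1 ratio (total parts = 2):
  polled: 2087 × 1/2 = 1043.5
  horned: 2087 × 1/2 = 1043.5
χ² = Σ (O − E)² / E
  polled: (964 − 1043.5)² / 1043.5 = 6.0568
  horned: (1123 − 1043.5)² / 1043.5 = 6.0568
χ² = 6.0568 + 6.0568 = 12.1136 ≈ 12.114

12.114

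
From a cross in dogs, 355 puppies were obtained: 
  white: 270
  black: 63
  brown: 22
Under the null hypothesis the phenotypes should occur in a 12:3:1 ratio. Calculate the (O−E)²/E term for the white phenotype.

0.053

Total ratio parts = 16. Expected numbers out of 355:
  white: 355 × 12/16 = 266.25
  black: 355 × 3/16 = 66.5625
  brown: 355 × 1/16 = 22.1875
Contribution of white: (270 − 266.25)² / 266.25 = 0.0528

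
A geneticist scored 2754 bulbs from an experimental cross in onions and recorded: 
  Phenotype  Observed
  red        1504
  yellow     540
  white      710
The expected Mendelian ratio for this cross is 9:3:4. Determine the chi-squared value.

3.067

Expected counts for N = 2754 under a 9:3:4 ratio (total parts = 16):
  red: 2754 × 9/16 = 1549.125
  yellow: 2754 × 3/16 = 516.375
  white: 2754 × 4/16 = 688.5
χ² = Σ (O − E)² / E
  red: (1504 − 1549.125)² / 1549.125 = 1.3145
  yellow: (540 − 516.375)² / 516.375 = 1.0809
  white: (710 − 688.5)² / 688.5 = 0.6714
χ² = 1.3145 + 1.0809 + 0.6714 = 3.0668 ≈ 3.067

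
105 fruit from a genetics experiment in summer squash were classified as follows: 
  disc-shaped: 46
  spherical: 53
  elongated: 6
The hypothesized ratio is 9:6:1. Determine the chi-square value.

7.652

The 9:6:1 ratio has 16 parts, so with N = 105 the expected counts are:
  disc-shaped: 105 × 9/16 = 59.0625
  spherical: 105 × 6/16 = 39.375
  elongated: 105 × 1/16 = 6.5625
χ² = Σ (O − E)² / E
  disc-shaped: (46 − 59.0625)² / 59.0625 = 2.8890
  spherical: (53 − 39.375)² / 39.375 = 4.7147
  elongated: (6 − 6.5625)² / 6.5625 = 0.0482
χ² = 2.8890 + 4.7147 + 0.0482 = 7.6519 ≈ 7.652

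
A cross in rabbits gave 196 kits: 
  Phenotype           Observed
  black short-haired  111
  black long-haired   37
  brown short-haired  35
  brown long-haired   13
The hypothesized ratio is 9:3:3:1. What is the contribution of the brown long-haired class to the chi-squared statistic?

0.046

The 9:3:3:1 ratio has 16 parts, so with N = 196 the expected counts are:
  black short-haired: 196 × 9/16 = 110.25
  black long-haired: 196 × 3/16 = 36.75
  brown short-haired: 196 × 3/16 = 36.75
  brown long-haired: 196 × 1/16 = 12.25
Contribution of brown long-haired: (13 − 12.25)² / 12.25 = 0.0459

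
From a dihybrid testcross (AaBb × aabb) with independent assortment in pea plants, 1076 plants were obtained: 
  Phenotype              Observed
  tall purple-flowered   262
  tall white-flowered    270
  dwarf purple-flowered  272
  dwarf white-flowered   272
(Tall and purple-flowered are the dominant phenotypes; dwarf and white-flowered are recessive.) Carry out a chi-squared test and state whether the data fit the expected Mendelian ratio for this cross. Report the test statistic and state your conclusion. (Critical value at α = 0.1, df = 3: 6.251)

A dihybrid testcross with independent assortment gives a 1:1:1:1 ratio.
Expected counts for N = 1076 under a 1:1:1:1 ratio (total parts = 4):
  tall purple-flowered: 1076 × 1/4 = 269
  tall white-flowered: 1076 × 1/4 = 269
  dwarf purple-flowered: 1076 × 1/4 = 269
  dwarf white-flowered: 1076 × 1/4 = 269
χ² = Σ (O − E)² / E
  tall purple-flowered: (262 − 269)² / 269 = 0.1822
  tall white-flowered: (270 − 269)² / 269 = 0.0037
  dwarf purple-flowered: (272 − 269)² / 269 = 0.0335
  dwarf white-flowered: (272 − 269)² / 269 = 0.0335
χ² = 0.1822 + 0.0037 + 0.0335 + 0.0335 = 0.2529 ≈ 0.253
Degrees of freedom = 4 − 1 = 3; critical value at α = 0.1 is 6.251.
Since 0.253 < 6.251, we fail to reject the null hypothesis — the data are consistent with the 1:1:1:1 ratio.

0.253; consistent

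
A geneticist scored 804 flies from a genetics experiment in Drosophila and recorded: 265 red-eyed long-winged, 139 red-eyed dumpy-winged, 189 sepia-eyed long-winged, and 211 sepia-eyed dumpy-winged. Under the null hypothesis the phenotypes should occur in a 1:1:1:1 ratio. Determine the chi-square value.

Under the 1:1:1:1 hypothesis (Σ ratio = 4, N = 804):
  red-eyed long-winged: 804 × 1/4 = 201
  red-eyed dumpy-winged: 804 × 1/4 = 201
  sepia-eyed long-winged: 804 × 1/4 = 201
  sepia-eyed dumpy-winged: 804 × 1/4 = 201
χ² = Σ (O − E)² / E
  red-eyed long-winged: (265 − 201)² / 201 = 20.3781
  red-eyed dumpy-winged: (139 − 201)² / 201 = 19.1244
  sepia-eyed long-winged: (189 − 201)² / 201 = 0.7164
  sepia-eyed dumpy-winged: (211 − 201)² / 201 = 0.4975
χ² = 20.3781 + 19.1244 + 0.7164 + 0.4975 = 40.7164 ≈ 40.716

40.716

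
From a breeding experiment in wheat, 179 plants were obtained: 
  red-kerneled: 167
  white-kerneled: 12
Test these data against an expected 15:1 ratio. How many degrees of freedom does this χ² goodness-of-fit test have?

1

A goodness-of-fit test with 2 phenotype classes has df = 2 − 1 = 1.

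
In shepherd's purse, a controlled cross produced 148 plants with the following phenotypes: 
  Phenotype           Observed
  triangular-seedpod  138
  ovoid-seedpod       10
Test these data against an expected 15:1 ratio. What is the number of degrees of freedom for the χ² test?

1

A goodness-of-fit test with 2 phenotype classes has df = 2 − 1 = 1.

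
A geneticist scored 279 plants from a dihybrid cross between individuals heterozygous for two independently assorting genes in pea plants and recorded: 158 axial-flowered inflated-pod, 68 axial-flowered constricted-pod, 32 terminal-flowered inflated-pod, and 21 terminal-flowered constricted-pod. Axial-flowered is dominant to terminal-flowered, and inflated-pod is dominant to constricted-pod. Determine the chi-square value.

A dihybrid F₂ with independent assortment and complete dominance at both loci gives a 9:3:3:1 phenotypic ratio.
Expected counts for N = 279 under a 9:3:3:1 ratio (total parts = 16):
  axial-flowered inflated-pod: 279 × 9/16 = 156.9375
  axial-flowered constricted-pod: 279 × 3/16 = 52.3125
  terminal-flowered inflated-pod: 279 × 3/16 = 52.3125
  terminal-flowered constricted-pod: 279 × 1/16 = 17.4375
χ² = Σ (O − E)² / E
  axial-flowered inflated-pod: (158 − 156.9375)² / 156.9375 = 0.0072
  axial-flowered constricted-pod: (68 − 52.3125)² / 52.3125 = 4.7044
  terminal-flowered inflated-pod: (32 − 52.3125)² / 52.3125 = 7.8872
  terminal-flowered constricted-pod: (21 − 17.4375)² / 17.4375 = 0.7278
χ² = 0.0072 + 4.7044 + 7.8872 + 0.7278 = 13.3266 ≈ 13.327

13.327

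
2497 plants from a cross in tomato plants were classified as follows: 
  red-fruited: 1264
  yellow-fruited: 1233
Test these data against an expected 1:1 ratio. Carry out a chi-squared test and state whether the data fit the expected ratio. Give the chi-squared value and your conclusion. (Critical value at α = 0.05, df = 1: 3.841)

0.385; consistent

Total ratio parts = 2. Expected numbers out of 2497:
  red-fruited: 2497 × 1/2 = 1248.5
  yellow-fruited: 2497 × 1/2 = 1248.5
χ² = Σ (O − E)² / E
  red-fruited: (1264 − 1248.5)² / 1248.5 = 0.1924
  yellow-fruited: (1233 − 1248.5)² / 1248.5 = 0.1924
χ² = 0.1924 + 0.1924 = 0.3848 ≈ 0.385
Degrees of freedom = 2 − 1 = 1; critical value at α = 0.05 is 3.841.
Since 0.385 < 3.841, we fail to reject the null hypothesis — the data are consistent with the 1:1 ratio.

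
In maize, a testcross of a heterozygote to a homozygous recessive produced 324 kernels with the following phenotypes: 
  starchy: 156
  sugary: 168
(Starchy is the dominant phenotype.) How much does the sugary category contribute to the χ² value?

0.222

A testcross of a heterozygote (Aa × aa) gives a 1:1 phenotypic ratio.
The 1:1 ratio has 2 parts, so with N = 324 the expected counts are:
  starchy: 324 × 1/2 = 162
  sugary: 324 × 1/2 = 162
Contribution of sugary: (168 − 162)² / 162 = 0.2222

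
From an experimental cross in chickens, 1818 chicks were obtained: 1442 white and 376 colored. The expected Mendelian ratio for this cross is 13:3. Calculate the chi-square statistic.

Under the 13:3 hypothesis (Σ ratio = 16, N = 1818):
  white: 1818 × 13/16 = 1477.125
  colored: 1818 × 3/16 = 340.875
χ² = Σ (O − E)² / E
  white: (1442 − 1477.125)² / 1477.125 = 0.8352
  colored: (376 − 340.875)² / 340.875 = 3.6194
χ² = 0.8352 + 3.6194 = 4.4546 ≈ 4.455

4.455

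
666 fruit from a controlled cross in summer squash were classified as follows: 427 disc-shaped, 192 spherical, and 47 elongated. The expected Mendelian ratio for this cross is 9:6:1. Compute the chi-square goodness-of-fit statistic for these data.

Under the 9:6:1 hypothesis (Σ ratio = 16, N = 666):
  disc-shaped: 666 × 9/16 = 374.625
  spherical: 666 × 6/16 = 249.75
  elongated: 666 × 1/16 = 41.625
χ² = Σ (O − E)² / E
  disc-shaped: (427 − 374.625)² / 374.625 = 7.3224
  spherical: (192 − 249.75)² / 249.75 = 13.3536
  elongated: (47 − 41.625)² / 41.625 = 0.6941
χ² = 7.3224 + 13.3536 + 0.6941 = 21.3701 ≈ 21.370

21.370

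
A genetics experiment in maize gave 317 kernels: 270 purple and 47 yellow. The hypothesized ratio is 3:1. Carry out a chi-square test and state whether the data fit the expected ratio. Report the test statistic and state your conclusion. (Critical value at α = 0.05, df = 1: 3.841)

17.498; not consistent

Expected counts for N = 317 under a 3:1 ratio (total parts = 4):
  purple: 317 × 3/4 = 237.75
  yellow: 317 × 1/4 = 79.25
χ² = Σ (O − E)² / E
  purple: (270 − 237.75)² / 237.75 = 4.3746
  yellow: (47 − 79.25)² / 79.25 = 13.1238
χ² = 4.3746 + 13.1238 = 17.4984 ≈ 17.498
Degrees of freedom = 2 − 1 = 1; critical value at α = 0.05 is 3.841.
Since 17.498 > 3.841, we reject the null hypothesis — the data do not fit the 3:1 ratio.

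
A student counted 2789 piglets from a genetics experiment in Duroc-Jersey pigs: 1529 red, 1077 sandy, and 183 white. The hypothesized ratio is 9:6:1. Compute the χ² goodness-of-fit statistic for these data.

Under the 9:6:1 hypothesis (Σ ratio = 16, N = 2789):
  red: 2789 × 9/16 = 1568.8125
  sandy: 2789 × 6/16 = 1045.875
  white: 2789 × 1/16 = 174.3125
χ² = Σ (O − E)² / E
  red: (1529 − 1568.8125)² / 1568.8125 = 1.0103
  sandy: (1077 − 1045.875)² / 1045.875 = 0.9263
  white: (183 − 174.3125)² / 174.3125 = 0.4330
χ² = 1.0103 + 0.9263 + 0.4330 = 2.3696 ≈ 2.370

2.370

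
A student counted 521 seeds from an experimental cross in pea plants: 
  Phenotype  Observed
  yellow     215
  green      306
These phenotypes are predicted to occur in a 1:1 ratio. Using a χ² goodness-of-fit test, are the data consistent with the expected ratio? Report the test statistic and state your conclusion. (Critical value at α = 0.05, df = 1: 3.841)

15.894; not consistent

Total ratio parts = 2. Expected numbers out of 521:
  yellow: 521 × 1/2 = 260.5
  green: 521 × 1/2 = 260.5
χ² = Σ (O − E)² / E
  yellow: (215 − 260.5)² / 260.5 = 7.9472
  green: (306 − 260.5)² / 260.5 = 7.9472
χ² = 7.9472 + 7.9472 = 15.8944 ≈ 15.894
Degrees of freedom = 2 − 1 = 1; critical value at α = 0.05 is 3.841.
Since 15.894 > 3.841, we reject the null hypothesis — the data do not fit the 1:1 ratio.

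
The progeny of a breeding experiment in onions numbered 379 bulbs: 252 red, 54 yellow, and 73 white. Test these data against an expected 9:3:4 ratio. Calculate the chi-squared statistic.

16.156

Under the 9:3:4 hypothesis (Σ ratio = 16, N = 379):
  red: 379 × 9/16 = 213.1875
  yellow: 379 × 3/16 = 71.0625
  white: 379 × 4/16 = 94.75
χ² = Σ (O − E)² / E
  red: (252 − 213.1875)² / 213.1875 = 7.0661
  yellow: (54 − 71.0625)² / 71.0625 = 4.0968
  white: (73 − 94.75)² / 94.75 = 4.9927
χ² = 7.0661 + 4.0968 + 4.9927 = 16.1556 ≈ 16.156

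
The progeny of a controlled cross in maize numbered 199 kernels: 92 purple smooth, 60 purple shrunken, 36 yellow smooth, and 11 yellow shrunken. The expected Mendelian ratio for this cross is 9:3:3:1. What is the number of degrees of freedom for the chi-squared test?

A goodness-of-fit test with 4 phenotype classes has df = 4 − 1 = 3.

3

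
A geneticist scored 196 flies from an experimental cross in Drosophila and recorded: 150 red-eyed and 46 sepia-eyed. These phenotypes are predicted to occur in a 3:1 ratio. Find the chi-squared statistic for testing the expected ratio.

0.245

Total ratio parts = 4. Expected numbers out of 196:
  red-eyed: 196 × 3/4 = 147
  sepia-eyed: 196 × 1/4 = 49
χ² = Σ (O − E)² / E
  red-eyed: (150 − 147)² / 147 = 0.0612
  sepia-eyed: (46 − 49)² / 49 = 0.1837
χ² = 0.0612 + 0.1837 = 0.2449 ≈ 0.245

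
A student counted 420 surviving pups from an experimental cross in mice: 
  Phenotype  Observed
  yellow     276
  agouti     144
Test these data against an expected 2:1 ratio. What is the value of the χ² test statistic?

Expected counts for N = 420 under a 2:1 ratio (total parts = 3):
  yellow: 420 × 2/3 = 280
  agouti: 420 × 1/3 = 140
χ² = Σ (O − E)² / E
  yellow: (276 − 280)² / 280 = 0.0571
  agouti: (144 − 140)² / 140 = 0.1143
χ² = 0.0571 + 0.1143 = 0.1714 ≈ 0.171

0.171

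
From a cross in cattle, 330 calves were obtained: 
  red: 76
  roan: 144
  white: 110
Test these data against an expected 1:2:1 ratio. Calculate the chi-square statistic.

12.352

The 1:2:1 ratio has 4 parts, so with N = 330 the expected counts are:
  red: 330 × 1/4 = 82.5
  roan: 330 × 2/4 = 165
  white: 330 × 1/4 = 82.5
χ² = Σ (O − E)² / E
  red: (76 − 82.5)² / 82.5 = 0.5121
  roan: (144 − 165)² / 165 = 2.6727
  white: (110 − 82.5)² / 82.5 = 9.1667
χ² = 0.5121 + 2.6727 + 9.1667 = 12.3515 ≈ 12.352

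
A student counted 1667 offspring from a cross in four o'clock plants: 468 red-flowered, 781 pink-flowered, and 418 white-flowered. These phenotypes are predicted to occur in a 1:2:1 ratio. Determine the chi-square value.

Expected counts for N = 1667 under a 1:2:1 ratio (total parts = 4):
  red-flowered: 1667 × 1/4 = 416.75
  pink-flowered: 1667 × 2/4 = 833.5
  white-flowered: 1667 × 1/4 = 416.75
χ² = Σ (O − E)² / E
  red-flowered: (468 − 416.75)² / 416.75 = 6.3025
  pink-flowered: (781 − 833.5)² / 833.5 = 3.3068
  white-flowered: (418 − 416.75)² / 416.75 = 0.0037
χ² = 6.3025 + 3.3068 + 0.0037 = 9.613

9.613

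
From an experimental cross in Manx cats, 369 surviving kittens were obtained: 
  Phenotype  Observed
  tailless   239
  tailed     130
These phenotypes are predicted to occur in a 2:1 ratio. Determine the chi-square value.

0.598

Expected counts for N = 369 under a 2:1 ratio (total parts = 3):
  tailless: 369 × 2/3 = 246
  tailed: 369 × 1/3 = 123
χ² = Σ (O − E)² / E
  tailless: (239 − 246)² / 246 = 0.1992
  tailed: (130 − 123)² / 123 = 0.3984
χ² = 0.1992 + 0.3984 = 0.5976 ≈ 0.598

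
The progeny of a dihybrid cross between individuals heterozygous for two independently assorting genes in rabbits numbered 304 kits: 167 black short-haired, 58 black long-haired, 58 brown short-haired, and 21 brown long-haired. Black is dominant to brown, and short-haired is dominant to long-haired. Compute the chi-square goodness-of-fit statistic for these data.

A dihybrid F₂ with independent assortment and complete dominance at both loci gives a 9:3:3:1 phenotypic ratio.
Expected counts for N = 304 under a 9:3:3:1 ratio (total parts = 16):
  black short-haired: 304 × 9/16 = 171
  black long-haired: 304 × 3/16 = 57
  brown short-haired: 304 × 3/16 = 57
  brown long-haired: 304 × 1/16 = 19
χ² = Σ (O − E)² / E
  black short-haired: (167 − 171)² / 171 = 0.0936
  black long-haired: (58 − 57)² / 57 = 0.0175
  brown short-haired: (58 − 57)² / 57 = 0.0175
  brown long-haired: (21 − 19)² / 19 = 0.2105
χ² = 0.0936 + 0.0175 + 0.0175 + 0.2105 = 0.3391 ≈ 0.339

0.339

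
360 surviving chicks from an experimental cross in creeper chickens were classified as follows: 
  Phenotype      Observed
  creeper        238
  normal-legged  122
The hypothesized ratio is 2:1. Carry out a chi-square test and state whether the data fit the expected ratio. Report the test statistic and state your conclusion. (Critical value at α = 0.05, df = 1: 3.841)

Expected counts for N = 360 under a 2:1 ratio (total parts = 3):
  creeper: 360 × 2/3 = 240
  normal-legged: 360 × 1/3 = 120
χ² = Σ (O − E)² / E
  creeper: (238 − 240)² / 240 = 0.0167
  normal-legged: (122 − 120)² / 120 = 0.0333
χ² = 0.0167 + 0.0333 = 0.050
Degrees of freedom = 2 − 1 = 1; critical value at α = 0.05 is 3.841.
Since 0.050 < 3.841, we fail to reject the null hypothesis — the data are consistent with the 2:1 ratio.

0.050; consistent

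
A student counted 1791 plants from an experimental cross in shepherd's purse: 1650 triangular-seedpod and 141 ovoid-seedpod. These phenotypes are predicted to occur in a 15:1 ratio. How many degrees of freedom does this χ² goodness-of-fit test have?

1

A goodness-of-fit test with 2 phenotype classes has df = 2 − 1 = 1.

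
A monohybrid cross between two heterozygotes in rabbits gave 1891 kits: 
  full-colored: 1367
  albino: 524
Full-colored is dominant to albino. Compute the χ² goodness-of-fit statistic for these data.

For a monohybrid cross between heterozygotes with complete dominance, the expected phenotypic ratio is 3:1.
Total ratio parts = 4. Expected numbers out of 1891:
  full-colored: 1891 × 3/4 = 1418.25
  albino: 1891 × 1/4 = 472.75
χ² = Σ (O − E)² / E
  full-colored: (1367 − 1418.25)² / 1418.25 = 1.8520
  albino: (524 − 472.75)² / 472.75 = 5.5559
χ² = 1.8520 + 5.5559 = 7.4079 ≈ 7.408

7.408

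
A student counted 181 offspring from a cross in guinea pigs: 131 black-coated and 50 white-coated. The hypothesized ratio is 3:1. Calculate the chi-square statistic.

0.665

Total ratio parts = 4. Expected numbers out of 181:
  black-coated: 181 × 3/4 = 135.75
  white-coated: 181 × 1/4 = 45.25
χ² = Σ (O − E)² / E
  black-coated: (131 − 135.75)² / 135.75 = 0.1662
  white-coated: (50 − 45.25)² / 45.25 = 0.4986
χ² = 0.1662 + 0.4986 = 0.6648 ≈ 0.665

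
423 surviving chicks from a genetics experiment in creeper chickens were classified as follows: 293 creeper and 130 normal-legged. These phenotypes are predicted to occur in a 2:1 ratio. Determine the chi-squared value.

1.287

The 2:1 ratio has 3 parts, so with N = 423 the expected counts are:
  creeper: 423 × 2/3 = 282
  normal-legged: 423 × 1/3 = 141
χ² = Σ (O − E)² / E
  creeper: (293 − 282)² / 282 = 0.4291
  normal-legged: (130 − 141)² / 141 = 0.8582
χ² = 0.4291 + 0.8582 = 1.2873 ≈ 1.287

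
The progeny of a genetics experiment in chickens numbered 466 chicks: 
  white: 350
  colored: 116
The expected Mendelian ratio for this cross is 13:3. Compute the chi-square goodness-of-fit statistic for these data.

Under the 13:3 hypothesis (Σ ratio = 16, N = 466):
  white: 466 × 13/16 = 378.625
  colored: 466 × 3/16 = 87.375
χ² = Σ (O − E)² / E
  white: (350 − 378.625)² / 378.625 = 2.1641
  colored: (116 − 87.375)² / 87.375 = 9.3779
χ² = 2.1641 + 9.3779 = 11.542

11.542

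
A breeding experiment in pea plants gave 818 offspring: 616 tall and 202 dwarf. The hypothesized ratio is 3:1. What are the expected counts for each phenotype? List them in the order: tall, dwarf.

613.5, 204.5

Under the 3:1 hypothesis (Σ ratio = 4, N = 818):
  tall: 818 × 3/4 = 613.5
  dwarf: 818 × 1/4 = 204.5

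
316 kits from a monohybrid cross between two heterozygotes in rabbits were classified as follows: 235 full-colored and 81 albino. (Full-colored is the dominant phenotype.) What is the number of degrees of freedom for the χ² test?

For a monohybrid cross between heterozygotes with complete dominance, the expected phenotypic ratio is 3:1.
A goodness-of-fit test with 2 phenotype classes has df = 2 − 1 = 1.

1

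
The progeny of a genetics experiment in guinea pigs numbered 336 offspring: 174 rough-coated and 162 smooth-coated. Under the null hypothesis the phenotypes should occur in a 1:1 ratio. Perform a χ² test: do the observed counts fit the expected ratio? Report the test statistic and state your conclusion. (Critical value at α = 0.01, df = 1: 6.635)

0.429; consistent

The 1:1 ratio has 2 parts, so with N = 336 the expected counts are:
  rough-coated: 336 × 1/2 = 168
  smooth-coated: 336 × 1/2 = 168
χ² = Σ (O − E)² / E
  rough-coated: (174 − 168)² / 168 = 0.2143
  smooth-coated: (162 − 168)² / 168 = 0.2143
χ² = 0.2143 + 0.2143 = 0.4286 ≈ 0.429
Degrees of freedom = 2 − 1 = 1; critical value at α = 0.01 is 6.635.
Since 0.429 < 6.635, we fail to reject the null hypothesis — the data are consistent with the 1:1 ratio.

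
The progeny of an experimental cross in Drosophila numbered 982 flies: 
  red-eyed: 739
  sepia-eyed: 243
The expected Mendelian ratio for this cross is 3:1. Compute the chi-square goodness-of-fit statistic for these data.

0.034

The 3:1 ratio has 4 parts, so with N = 982 the expected counts are:
  red-eyed: 982 × 3/4 = 736.5
  sepia-eyed: 982 × 1/4 = 245.5
χ² = Σ (O − E)² / E
  red-eyed: (739 − 736.5)² / 736.5 = 0.0085
  sepia-eyed: (243 − 245.5)² / 245.5 = 0.0255
χ² = 0.0085 + 0.0255 = 0.034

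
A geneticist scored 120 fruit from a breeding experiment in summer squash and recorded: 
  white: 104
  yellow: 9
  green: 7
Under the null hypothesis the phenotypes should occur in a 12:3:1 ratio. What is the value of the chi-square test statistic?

The 12:3:1 ratio has 16 parts, so with N = 120 the expected counts are:
  white: 120 × 12/16 = 90
  yellow: 120 × 3/16 = 22.5
  green: 120 × 1/16 = 7.5
χ² = Σ (O − E)² / E
  white: (104 − 90)² / 90 = 2.1778
  yellow: (9 − 22.5)² / 22.5 = 8.1000
  green: (7 − 7.5)² / 7.5 = 0.0333
χ² = 2.1778 + 8.1000 + 0.0333 = 10.3111 ≈ 10.311

10.311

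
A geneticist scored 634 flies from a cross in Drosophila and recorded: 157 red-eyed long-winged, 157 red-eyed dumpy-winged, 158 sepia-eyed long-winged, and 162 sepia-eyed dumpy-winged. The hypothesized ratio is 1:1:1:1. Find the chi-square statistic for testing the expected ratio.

Total ratio parts = 4. Expected numbers out of 634:
  red-eyed long-winged: 634 × 1/4 = 158.5
  red-eyed dumpy-winged: 634 × 1/4 = 158.5
  sepia-eyed long-winged: 634 × 1/4 = 158.5
  sepia-eyed dumpy-winged: 634 × 1/4 = 158.5
χ² = Σ (O − E)² / E
  red-eyed long-winged: (157 − 158.5)² / 158.5 = 0.0142
  red-eyed dumpy-winged: (157 − 158.5)² / 158.5 = 0.0142
  sepia-eyed long-winged: (158 − 158.5)² / 158.5 = 0.0016
  sepia-eyed dumpy-winged: (162 − 158.5)² / 158.5 = 0.0773
χ² = 0.0142 + 0.0142 + 0.0016 + 0.0773 = 0.1073 ≈ 0.107

0.107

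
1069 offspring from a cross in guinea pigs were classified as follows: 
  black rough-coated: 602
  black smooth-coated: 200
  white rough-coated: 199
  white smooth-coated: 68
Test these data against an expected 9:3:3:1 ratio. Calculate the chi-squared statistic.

0.033

The 9:3:3:1 ratio has 16 parts, so with N = 1069 the expected counts are:
  black rough-coated: 1069 × 9/16 = 601.3125
  black smooth-coated: 1069 × 3/16 = 200.4375
  white rough-coated: 1069 × 3/16 = 200.4375
  white smooth-coated: 1069 × 1/16 = 66.8125
χ² = Σ (O − E)² / E
  black rough-coated: (602 − 601.3125)² / 601.3125 = 0.0008
  black smooth-coated: (200 − 200.4375)² / 200.4375 = 0.0010
  white rough-coated: (199 − 200.4375)² / 200.4375 = 0.0103
  white smooth-coated: (68 − 66.8125)² / 66.8125 = 0.0211
χ² = 0.0008 + 0.0010 + 0.0103 + 0.0211 = 0.0332 ≈ 0.033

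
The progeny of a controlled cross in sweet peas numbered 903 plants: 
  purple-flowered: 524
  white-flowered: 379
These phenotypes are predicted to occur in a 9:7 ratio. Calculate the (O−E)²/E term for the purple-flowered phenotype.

0.508

Total ratio parts = 16. Expected numbers out of 903:
  purple-flowered: 903 × 9/16 = 507.9375
  white-flowered: 903 × 7/16 = 395.0625
Contribution of purple-flowered: (524 − 507.9375)² / 507.9375 = 0.5079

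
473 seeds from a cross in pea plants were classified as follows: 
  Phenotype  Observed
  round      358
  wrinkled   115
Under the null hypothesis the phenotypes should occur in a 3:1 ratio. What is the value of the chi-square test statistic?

0.119

The 3:1 ratio has 4 parts, so with N = 473 the expected counts are:
  round: 473 × 3/4 = 354.75
  wrinkled: 473 × 1/4 = 118.25
χ² = Σ (O − E)² / E
  round: (358 − 354.75)² / 354.75 = 0.0298
  wrinkled: (115 − 118.25)² / 118.25 = 0.0893
χ² = 0.0298 + 0.0893 = 0.1191 ≈ 0.119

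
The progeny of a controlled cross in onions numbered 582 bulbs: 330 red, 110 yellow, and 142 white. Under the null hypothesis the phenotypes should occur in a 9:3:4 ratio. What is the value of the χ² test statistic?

Total ratio parts = 16. Expected numbers out of 582:
  red: 582 × 9/16 = 327.375
  yellow: 582 × 3/16 = 109.125
  white: 582 × 4/16 = 145.5
χ² = Σ (O − E)² / E
  red: (330 − 327.375)² / 327.375 = 0.0210
  yellow: (110 − 109.125)² / 109.125 = 0.0070
  white: (142 − 145.5)² / 145.5 = 0.0842
χ² = 0.0210 + 0.0070 + 0.0842 = 0.1122 ≈ 0.112

0.112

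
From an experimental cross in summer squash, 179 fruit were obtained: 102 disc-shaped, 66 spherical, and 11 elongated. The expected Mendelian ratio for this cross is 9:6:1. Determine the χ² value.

The 9:6:1 ratio has 16 parts, so with N = 179 the expected counts are:
  disc-shaped: 179 × 9/16 = 100.6875
  spherical: 179 × 6/16 = 67.125
  elongated: 179 × 1/16 = 11.1875
χ² = Σ (O − E)² / E
  disc-shaped: (102 − 100.6875)² / 100.6875 = 0.0171
  spherical: (66 − 67.125)² / 67.125 = 0.0189
  elongated: (11 − 11.1875)² / 11.1875 = 0.0031
χ² = 0.0171 + 0.0189 + 0.0031 = 0.0391 ≈ 0.039

0.039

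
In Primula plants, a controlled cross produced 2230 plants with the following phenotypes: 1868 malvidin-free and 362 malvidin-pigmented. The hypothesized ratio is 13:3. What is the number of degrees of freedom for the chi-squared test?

A goodness-of-fit test with 2 phenotype classes has df = 2 − 1 = 1.

1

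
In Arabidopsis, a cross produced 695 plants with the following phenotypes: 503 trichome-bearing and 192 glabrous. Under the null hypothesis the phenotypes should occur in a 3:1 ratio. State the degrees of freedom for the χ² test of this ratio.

A goodness-of-fit test with 2 phenotype classes has df = 2 − 1 = 1.

1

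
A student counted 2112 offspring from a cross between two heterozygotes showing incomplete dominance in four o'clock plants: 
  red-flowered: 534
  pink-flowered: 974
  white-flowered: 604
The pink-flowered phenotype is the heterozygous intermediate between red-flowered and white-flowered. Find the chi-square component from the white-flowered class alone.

With incomplete dominance, a heterozygote × heterozygote cross gives a 1:2:1 phenotypic ratio.
Total ratio parts = 4. Expected numbers out of 2112:
  red-flowered: 2112 × 1/4 = 528
  pink-flowered: 2112 × 2/4 = 1056
  white-flowered: 2112 × 1/4 = 528
Contribution of white-flowered: (604 − 528)² / 528 = 10.9394

10.939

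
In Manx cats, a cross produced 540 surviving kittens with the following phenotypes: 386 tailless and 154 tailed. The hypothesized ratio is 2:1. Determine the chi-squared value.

The 2:1 ratio has 3 parts, so with N = 540 the expected counts are:
  tailless: 540 × 2/3 = 360
  tailed: 540 × 1/3 = 180
χ² = Σ (O − E)² / E
  tailless: (386 − 360)² / 360 = 1.8778
  tailed: (154 − 180)² / 180 = 3.7556
χ² = 1.8778 + 3.7556 = 5.6334 ≈ 5.633

5.633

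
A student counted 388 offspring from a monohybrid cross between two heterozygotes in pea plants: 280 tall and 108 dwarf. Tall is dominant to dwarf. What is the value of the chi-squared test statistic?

For a monohybrid cross between heterozygotes with complete dominance, the expected phenotypic ratio is 3:1.
Total ratio parts = 4. Expected numbers out of 388:
  tall: 388 × 3/4 = 291
  dwarf: 388 × 1/4 = 97
χ² = Σ (O − E)² / E
  tall: (280 − 291)² / 291 = 0.4158
  dwarf: (108 − 97)² / 97 = 1.2474
χ² = 0.4158 + 1.2474 = 1.6632 ≈ 1.663

1.663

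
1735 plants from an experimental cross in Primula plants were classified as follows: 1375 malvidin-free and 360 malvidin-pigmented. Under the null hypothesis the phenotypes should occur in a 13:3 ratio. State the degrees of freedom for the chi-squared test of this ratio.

A goodness-of-fit test with 2 phenotype classes has df = 2 − 1 = 1.

1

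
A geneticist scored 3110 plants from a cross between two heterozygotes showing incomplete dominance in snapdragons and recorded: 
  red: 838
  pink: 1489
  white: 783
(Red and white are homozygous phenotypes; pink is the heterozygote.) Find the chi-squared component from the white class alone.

With incomplete dominance, a heterozygote × heterozygote cross gives a 1:2:1 phenotypic ratio.
The 1:2:1 ratio has 4 parts, so with N = 3110 the expected counts are:
  red: 3110 × 1/4 = 777.5
  pink: 3110 × 2/4 = 1555
  white: 3110 × 1/4 = 777.5
Contribution of white: (783 − 777.5)² / 777.5 = 0.0389

0.039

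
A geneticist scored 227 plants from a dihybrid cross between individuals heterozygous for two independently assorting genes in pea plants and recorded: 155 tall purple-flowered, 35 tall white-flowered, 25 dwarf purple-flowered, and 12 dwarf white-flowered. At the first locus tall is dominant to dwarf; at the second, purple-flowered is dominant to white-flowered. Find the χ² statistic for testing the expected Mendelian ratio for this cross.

A dihybrid F₂ with independent assortment and complete dominance at both loci gives a 9:3:3:1 phenotypic ratio.
Total ratio parts = 16. Expected numbers out of 227:
  tall purple-flowered: 227 × 9/16 = 127.6875
  tall white-flowered: 227 × 3/16 = 42.5625
  dwarf purple-flowered: 227 × 3/16 = 42.5625
  dwarf white-flowered: 227 × 1/16 = 14.1875
χ² = Σ (O − E)² / E
  tall purple-flowered: (155 − 127.6875)² / 127.6875 = 5.8422
  tall white-flowered: (35 − 42.5625)² / 42.5625 = 1.3437
  dwarf purple-flowered: (25 − 42.5625)² / 42.5625 = 7.2468
  dwarf white-flowered: (12 − 14.1875)² / 14.1875 = 0.3373
χ² = 5.8422 + 1.3437 + 7.2468 + 0.3373 = 14.770

14.770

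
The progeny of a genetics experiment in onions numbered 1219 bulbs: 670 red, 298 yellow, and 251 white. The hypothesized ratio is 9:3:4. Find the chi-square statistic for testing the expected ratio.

30.934

Expected counts for N = 1219 under a 9:3:4 ratio (total parts = 16):
  red: 1219 × 9/16 = 685.6875
  yellow: 1219 × 3/16 = 228.5625
  white: 1219 × 4/16 = 304.75
χ² = Σ (O − E)² / E
  red: (670 − 685.6875)² / 685.6875 = 0.3589
  yellow: (298 − 228.5625)² / 228.5625 = 21.0952
  white: (251 − 304.75)² / 304.75 = 9.4801
χ² = 0.3589 + 21.0952 + 9.4801 = 30.9342 ≈ 30.934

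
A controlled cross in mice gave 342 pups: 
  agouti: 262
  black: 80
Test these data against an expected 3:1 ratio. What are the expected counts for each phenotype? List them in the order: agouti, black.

256.5, 85.5

The 3:1 ratio has 4 parts, so with N = 342 the expected counts are:
  agouti: 342 × 3/4 = 256.5
  black: 342 × 1/4 = 85.5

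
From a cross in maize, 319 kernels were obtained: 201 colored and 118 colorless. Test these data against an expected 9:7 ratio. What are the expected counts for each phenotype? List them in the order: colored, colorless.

Expected counts for N = 319 under a 9:7 ratio (total parts = 16):
  colored: 319 × 9/16 = 179.4375
  colorless: 319 × 7/16 = 139.5625

179.4375, 139.5625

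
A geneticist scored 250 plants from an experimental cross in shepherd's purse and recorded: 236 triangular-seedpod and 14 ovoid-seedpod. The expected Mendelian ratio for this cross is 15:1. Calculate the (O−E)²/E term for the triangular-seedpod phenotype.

Under the 15:1 hypothesis (Σ ratio = 16, N = 250):
  triangular-seedpod: 250 × 15/16 = 234.375
  ovoid-seedpod: 250 × 1/16 = 15.625
Contribution of triangular-seedpod: (236 − 234.375)² / 234.375 = 0.0113

0.011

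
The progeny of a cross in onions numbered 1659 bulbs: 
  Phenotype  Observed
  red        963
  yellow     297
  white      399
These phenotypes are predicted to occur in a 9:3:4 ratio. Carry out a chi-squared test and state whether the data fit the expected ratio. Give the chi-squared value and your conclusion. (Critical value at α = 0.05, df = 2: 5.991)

2.186; consistent

The 9:3:4 ratio has 16 parts, so with N = 1659 the expected counts are:
  red: 1659 × 9/16 = 933.1875
  yellow: 1659 × 3/16 = 311.0625
  white: 1659 × 4/16 = 414.75
χ² = Σ (O − E)² / E
  red: (963 − 933.1875)² / 933.1875 = 0.9524
  yellow: (297 − 311.0625)² / 311.0625 = 0.6357
  white: (399 − 414.75)² / 414.75 = 0.5981
χ² = 0.9524 + 0.6357 + 0.5981 = 2.1862 ≈ 2.186
Degrees of freedom = 3 − 1 = 2; critical value at α = 0.05 is 5.991.
Since 2.186 < 5.991, we fail to reject the null hypothesis — the data are consistent with the 9:3:4 ratio.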